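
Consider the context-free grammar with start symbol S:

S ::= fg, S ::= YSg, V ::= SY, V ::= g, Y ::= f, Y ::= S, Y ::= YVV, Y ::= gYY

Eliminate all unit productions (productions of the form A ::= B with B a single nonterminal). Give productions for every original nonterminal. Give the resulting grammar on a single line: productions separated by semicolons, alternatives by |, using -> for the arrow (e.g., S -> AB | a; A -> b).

Unit productions: Y->S.
Unit pairs (A ⇒* B via units): (Y,S).
S: inherits non-unit rules of {S} → YSg | fg.
V: inherits non-unit rules of {V} → SY | g.
Y: inherits non-unit rules of {S, Y} → YSg | YVV | f | fg | gYY.

S -> fg | YSg; V -> g | SY; Y -> f | fg | YSg | YVV | gYY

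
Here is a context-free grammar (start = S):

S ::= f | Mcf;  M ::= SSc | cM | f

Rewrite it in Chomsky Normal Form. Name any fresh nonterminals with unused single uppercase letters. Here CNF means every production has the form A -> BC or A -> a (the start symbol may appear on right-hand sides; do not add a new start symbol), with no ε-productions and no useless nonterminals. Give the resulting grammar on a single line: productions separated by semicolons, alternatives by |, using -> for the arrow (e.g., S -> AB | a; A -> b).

S -> f | MD; A -> c; B -> f; C -> SA; D -> AB; M -> f | AM | SC

No ε-productions.
No unit productions to eliminate.
TERM: introduce A -> c, B -> f and substitute in every rule of length ≥2.
BIN: M -> SSA becomes M -> SC, C -> SA; S -> MAB becomes S -> MD, D -> AB.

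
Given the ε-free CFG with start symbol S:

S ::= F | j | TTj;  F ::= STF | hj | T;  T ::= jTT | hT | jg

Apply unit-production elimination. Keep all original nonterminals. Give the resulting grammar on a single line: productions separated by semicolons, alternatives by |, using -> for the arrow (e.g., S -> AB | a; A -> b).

Unit productions: F->T, S->F.
Unit pairs (A ⇒* B via units): (F,T), (S,F), (S,T).
S: inherits non-unit rules of {F, S, T} → STF | TTj | hT | hj | j | jTT | jg.
F: inherits non-unit rules of {F, T} → STF | hT | hj | jTT | jg.
T: inherits non-unit rules of {T} → hT | jTT | jg.

S -> j | hT | hj | jg | STF | TTj | jTT; F -> hT | hj | jg | STF | jTT; T -> hT | jg | jTT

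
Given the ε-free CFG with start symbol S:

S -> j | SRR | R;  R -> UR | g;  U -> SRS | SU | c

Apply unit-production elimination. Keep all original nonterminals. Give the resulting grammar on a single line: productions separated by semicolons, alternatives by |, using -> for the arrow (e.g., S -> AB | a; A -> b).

Unit productions: S->R.
Unit pairs (A ⇒* B via units): (S,R).
S: inherits non-unit rules of {R, S} → SRR | UR | g | j.
R: inherits non-unit rules of {R} → UR | g.
U: inherits non-unit rules of {U} → SRS | SU | c.

S -> g | j | UR | SRR; R -> g | UR; U -> c | SU | SRS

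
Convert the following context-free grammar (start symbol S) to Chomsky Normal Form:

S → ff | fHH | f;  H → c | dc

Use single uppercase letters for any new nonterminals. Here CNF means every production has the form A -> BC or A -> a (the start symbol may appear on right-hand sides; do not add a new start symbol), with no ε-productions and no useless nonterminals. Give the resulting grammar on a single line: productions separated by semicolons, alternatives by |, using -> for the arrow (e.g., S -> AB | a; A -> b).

No ε-productions.
No unit productions to eliminate.
TERM: introduce B -> c, A -> d, C -> f and substitute in every rule of length ≥2.
BIN: S -> CHH becomes S -> CD, D -> HH.

S -> f | CC | CD; A -> d; B -> c; C -> f; D -> HH; H -> c | AB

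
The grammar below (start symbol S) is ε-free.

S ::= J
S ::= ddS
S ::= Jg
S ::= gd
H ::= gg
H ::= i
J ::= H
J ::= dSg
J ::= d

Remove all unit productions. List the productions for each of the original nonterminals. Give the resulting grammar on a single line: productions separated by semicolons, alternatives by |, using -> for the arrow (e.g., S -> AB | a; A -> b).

S -> d | i | Jg | gd | gg | dSg | ddS; H -> i | gg; J -> d | i | gg | dSg

Unit productions: J->H, S->J.
Unit pairs (A ⇒* B via units): (J,H), (S,H), (S,J).
S: inherits non-unit rules of {H, J, S} → Jg | d | dSg | ddS | gd | gg | i.
H: inherits non-unit rules of {H} → gg | i.
J: inherits non-unit rules of {H, J} → d | dSg | gg | i.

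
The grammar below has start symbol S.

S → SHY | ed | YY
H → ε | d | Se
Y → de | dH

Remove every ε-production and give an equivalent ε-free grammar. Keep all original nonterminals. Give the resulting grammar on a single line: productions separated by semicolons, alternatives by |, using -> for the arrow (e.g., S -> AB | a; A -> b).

Nullable set: {H}.
S -> SHY: H nullable, giving SHY | SY.
Drop H -> ε.
Y -> dH: H nullable, giving d | dH.
Unchanged (no nullable symbols): S -> YY; S -> ed; H -> Se; H -> d; Y -> de.

S -> SY | YY | ed | SHY; H -> d | Se; Y -> d | dH | de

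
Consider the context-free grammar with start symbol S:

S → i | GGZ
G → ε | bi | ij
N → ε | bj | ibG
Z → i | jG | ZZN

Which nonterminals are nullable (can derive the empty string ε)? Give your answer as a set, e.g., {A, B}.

Directly nullable (have an ε-rule): {G, N}.
Not nullable: S, Z — each has a terminal in every rule's right-hand side or depends on a non-nullable symbol.

{G, N}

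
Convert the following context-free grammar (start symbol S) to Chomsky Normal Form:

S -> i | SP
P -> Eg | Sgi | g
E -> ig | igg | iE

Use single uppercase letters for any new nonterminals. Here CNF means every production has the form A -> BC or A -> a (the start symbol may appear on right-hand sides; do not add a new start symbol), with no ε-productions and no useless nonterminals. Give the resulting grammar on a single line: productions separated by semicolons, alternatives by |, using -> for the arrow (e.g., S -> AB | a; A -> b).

No ε-productions.
No unit productions to eliminate.
TERM: introduce B -> g, A -> i and substitute in every rule of length ≥2.
BIN: E -> ABB becomes E -> AC, C -> BB; P -> SBA becomes P -> SD, D -> BA.

S -> i | SP; A -> i; B -> g; C -> BB; D -> BA; E -> AB | AC | AE; P -> g | EB | SD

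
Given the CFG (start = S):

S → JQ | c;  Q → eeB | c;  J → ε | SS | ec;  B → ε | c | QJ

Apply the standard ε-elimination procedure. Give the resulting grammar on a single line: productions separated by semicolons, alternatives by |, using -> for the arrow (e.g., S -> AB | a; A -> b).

Nullable set: {B, J}.
S -> JQ: J nullable, giving JQ | Q.
Drop B -> ε.
B -> QJ: J nullable, giving Q | QJ.
Drop J -> ε.
Q -> eeB: B nullable, giving ee | eeB.
Unchanged (no nullable symbols): S -> c; B -> c; J -> SS; J -> ec; Q -> c.

S -> Q | c | JQ; B -> Q | c | QJ; J -> SS | ec; Q -> c | ee | eeB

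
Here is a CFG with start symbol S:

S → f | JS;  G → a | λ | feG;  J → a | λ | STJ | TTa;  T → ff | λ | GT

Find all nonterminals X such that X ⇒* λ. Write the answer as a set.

Directly nullable (have an ε-rule): {G, J, T}.
Not nullable: S — each has a terminal in every rule's right-hand side or depends on a non-nullable symbol.

{G, J, T}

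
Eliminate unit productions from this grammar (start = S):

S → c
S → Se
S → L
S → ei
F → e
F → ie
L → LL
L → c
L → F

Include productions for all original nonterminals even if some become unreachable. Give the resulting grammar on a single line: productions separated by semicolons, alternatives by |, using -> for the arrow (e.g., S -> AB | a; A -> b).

Unit productions: L->F, S->L.
Unit pairs (A ⇒* B via units): (L,F), (S,F), (S,L).
S: inherits non-unit rules of {F, L, S} → LL | Se | c | e | ei | ie.
F: inherits non-unit rules of {F} → e | ie.
L: inherits non-unit rules of {F, L} → LL | c | e | ie.

S -> c | e | LL | Se | ei | ie; F -> e | ie; L -> c | e | LL | ie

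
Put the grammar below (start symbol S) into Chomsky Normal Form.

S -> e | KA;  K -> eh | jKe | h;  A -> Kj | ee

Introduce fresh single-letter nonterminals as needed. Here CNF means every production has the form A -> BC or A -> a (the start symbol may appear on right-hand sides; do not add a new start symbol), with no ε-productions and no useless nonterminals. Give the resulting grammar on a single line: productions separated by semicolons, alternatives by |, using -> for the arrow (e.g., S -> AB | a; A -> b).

No ε-productions.
No unit productions to eliminate.
TERM: introduce C -> e, D -> h, B -> j and substitute in every rule of length ≥2.
BIN: K -> BKC becomes K -> BE, E -> KC.

S -> e | KA; A -> CC | KB; B -> j; C -> e; D -> h; E -> KC; K -> h | BE | CD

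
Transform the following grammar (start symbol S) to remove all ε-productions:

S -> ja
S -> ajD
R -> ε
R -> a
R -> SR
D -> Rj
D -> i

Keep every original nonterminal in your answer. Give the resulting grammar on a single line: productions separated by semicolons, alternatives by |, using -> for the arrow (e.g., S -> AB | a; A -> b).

S -> ja | ajD; D -> i | j | Rj; R -> S | a | SR

Nullable set: {R}.
D -> Rj: R nullable, giving Rj | j.
Drop R -> ε.
R -> SR: R nullable, giving S | SR.
Unchanged (no nullable symbols): S -> ajD; S -> ja; D -> i; R -> a.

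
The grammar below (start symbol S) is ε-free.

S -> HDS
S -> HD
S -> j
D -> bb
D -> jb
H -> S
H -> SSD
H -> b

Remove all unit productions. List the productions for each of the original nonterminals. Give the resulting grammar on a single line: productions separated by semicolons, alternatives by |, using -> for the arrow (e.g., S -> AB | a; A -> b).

Unit productions: H->S.
Unit pairs (A ⇒* B via units): (H,S).
S: inherits non-unit rules of {S} → HD | HDS | j.
D: inherits non-unit rules of {D} → bb | jb.
H: inherits non-unit rules of {H, S} → HD | HDS | SSD | b | j.

S -> j | HD | HDS; D -> bb | jb; H -> b | j | HD | HDS | SSD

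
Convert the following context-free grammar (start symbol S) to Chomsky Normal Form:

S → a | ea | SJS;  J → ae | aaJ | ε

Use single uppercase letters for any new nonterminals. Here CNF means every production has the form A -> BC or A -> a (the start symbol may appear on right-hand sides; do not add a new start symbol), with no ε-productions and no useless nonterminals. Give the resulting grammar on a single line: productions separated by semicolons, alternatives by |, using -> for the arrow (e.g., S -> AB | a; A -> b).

Nullable: {J}; after ε-elimination: S -> a | SS | ea | SJS; J -> aa | ae | aaJ.
No unit productions to eliminate.
TERM: introduce A -> a, B -> e and substitute in every rule of length ≥2.
BIN: J -> AAJ becomes J -> AC, C -> AJ; S -> SJS becomes S -> SD, D -> JS.

S -> a | BA | SD | SS; A -> a; B -> e; C -> AJ; D -> JS; J -> AA | AB | AC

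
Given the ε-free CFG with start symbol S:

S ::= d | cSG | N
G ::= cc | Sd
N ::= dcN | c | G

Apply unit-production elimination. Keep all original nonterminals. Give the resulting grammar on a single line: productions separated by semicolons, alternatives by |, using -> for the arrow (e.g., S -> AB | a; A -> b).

S -> c | d | Sd | cc | cSG | dcN; G -> Sd | cc; N -> c | Sd | cc | dcN

Unit productions: N->G, S->N.
Unit pairs (A ⇒* B via units): (N,G), (S,G), (S,N).
S: inherits non-unit rules of {G, N, S} → Sd | c | cSG | cc | d | dcN.
G: inherits non-unit rules of {G} → Sd | cc.
N: inherits non-unit rules of {G, N} → Sd | c | cc | dcN.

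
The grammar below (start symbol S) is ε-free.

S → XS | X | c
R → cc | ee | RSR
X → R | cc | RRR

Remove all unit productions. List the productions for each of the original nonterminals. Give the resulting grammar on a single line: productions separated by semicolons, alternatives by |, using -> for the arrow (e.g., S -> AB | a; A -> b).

S -> c | XS | cc | ee | RRR | RSR; R -> cc | ee | RSR; X -> cc | ee | RRR | RSR

Unit productions: S->X, X->R.
Unit pairs (A ⇒* B via units): (S,R), (S,X), (X,R).
S: inherits non-unit rules of {R, S, X} → RRR | RSR | XS | c | cc | ee.
R: inherits non-unit rules of {R} → RSR | cc | ee.
X: inherits non-unit rules of {R, X} → RRR | RSR | cc | ee.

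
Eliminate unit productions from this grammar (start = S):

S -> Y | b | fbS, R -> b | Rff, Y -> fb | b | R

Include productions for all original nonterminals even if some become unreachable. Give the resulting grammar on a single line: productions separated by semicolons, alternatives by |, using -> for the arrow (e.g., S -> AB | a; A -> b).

Unit productions: S->Y, Y->R.
Unit pairs (A ⇒* B via units): (S,R), (S,Y), (Y,R).
S: inherits non-unit rules of {R, S, Y} → Rff | b | fb | fbS.
R: inherits non-unit rules of {R} → Rff | b.
Y: inherits non-unit rules of {R, Y} → Rff | b | fb.

S -> b | fb | Rff | fbS; R -> b | Rff; Y -> b | fb | Rff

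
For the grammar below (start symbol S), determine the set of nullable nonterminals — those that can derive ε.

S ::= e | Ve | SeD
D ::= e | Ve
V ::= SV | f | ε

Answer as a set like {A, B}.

{V}

Directly nullable (have an ε-rule): {V}.
Not nullable: D, S — each has a terminal in every rule's right-hand side or depends on a non-nullable symbol.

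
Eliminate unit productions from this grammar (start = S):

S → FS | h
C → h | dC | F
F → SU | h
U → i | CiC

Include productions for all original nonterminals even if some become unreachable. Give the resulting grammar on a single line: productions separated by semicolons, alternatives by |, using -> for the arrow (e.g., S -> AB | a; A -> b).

Unit productions: C->F.
Unit pairs (A ⇒* B via units): (C,F).
S: inherits non-unit rules of {S} → FS | h.
C: inherits non-unit rules of {C, F} → SU | dC | h.
F: inherits non-unit rules of {F} → SU | h.
U: inherits non-unit rules of {U} → CiC | i.

S -> h | FS; C -> h | SU | dC; F -> h | SU; U -> i | CiC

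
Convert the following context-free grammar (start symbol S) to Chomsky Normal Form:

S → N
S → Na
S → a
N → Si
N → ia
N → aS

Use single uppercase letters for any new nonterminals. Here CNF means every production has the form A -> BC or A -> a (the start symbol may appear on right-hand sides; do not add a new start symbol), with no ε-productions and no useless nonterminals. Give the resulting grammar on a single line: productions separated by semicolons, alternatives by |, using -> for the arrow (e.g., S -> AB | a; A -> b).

S -> a | AB | BS | NB | SA; A -> i; B -> a; N -> AB | BS | SA

No ε-productions.
After unit-elimination: S -> a | Na | Si | aS | ia; N -> Si | aS | ia.
TERM: introduce B -> a, A -> i and substitute in every rule of length ≥2.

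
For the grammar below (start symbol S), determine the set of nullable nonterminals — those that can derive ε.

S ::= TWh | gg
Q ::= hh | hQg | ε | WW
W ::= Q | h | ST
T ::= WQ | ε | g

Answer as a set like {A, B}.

{Q, T, W}

Directly nullable (have an ε-rule): {Q, T}.
W is nullable via W -> Q (every symbol on the right is already known nullable).
Not nullable: S — each has a terminal in every rule's right-hand side or depends on a non-nullable symbol.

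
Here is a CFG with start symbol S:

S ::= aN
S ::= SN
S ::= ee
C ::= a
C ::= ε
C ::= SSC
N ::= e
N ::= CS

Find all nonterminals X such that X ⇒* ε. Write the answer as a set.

{C}

Directly nullable (have an ε-rule): {C}.
Not nullable: N, S — each has a terminal in every rule's right-hand side or depends on a non-nullable symbol.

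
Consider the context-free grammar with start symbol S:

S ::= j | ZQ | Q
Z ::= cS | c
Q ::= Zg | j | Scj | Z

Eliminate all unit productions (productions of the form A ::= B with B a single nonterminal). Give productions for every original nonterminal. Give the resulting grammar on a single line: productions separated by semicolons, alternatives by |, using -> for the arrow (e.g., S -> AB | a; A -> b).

S -> c | j | ZQ | Zg | cS | Scj; Q -> c | j | Zg | cS | Scj; Z -> c | cS

Unit productions: Q->Z, S->Q.
Unit pairs (A ⇒* B via units): (Q,Z), (S,Q), (S,Z).
S: inherits non-unit rules of {Q, S, Z} → Scj | ZQ | Zg | c | cS | j.
Q: inherits non-unit rules of {Q, Z} → Scj | Zg | c | cS | j.
Z: inherits non-unit rules of {Z} → c | cS.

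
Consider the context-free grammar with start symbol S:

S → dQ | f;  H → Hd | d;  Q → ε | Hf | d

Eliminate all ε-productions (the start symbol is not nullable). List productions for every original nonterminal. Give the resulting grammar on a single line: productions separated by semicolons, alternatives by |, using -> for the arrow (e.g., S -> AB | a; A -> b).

S -> d | f | dQ; H -> d | Hd; Q -> d | Hf

Nullable set: {Q}.
S -> dQ: Q nullable, giving d | dQ.
Drop Q -> ε.
Unchanged (no nullable symbols): S -> f; H -> Hd; H -> d; Q -> Hf; Q -> d.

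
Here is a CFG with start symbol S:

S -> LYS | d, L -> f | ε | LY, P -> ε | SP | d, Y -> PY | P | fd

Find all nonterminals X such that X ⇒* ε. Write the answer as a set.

Directly nullable (have an ε-rule): {L, P}.
Y is nullable via Y -> P (every symbol on the right is already known nullable).
Not nullable: S — each has a terminal in every rule's right-hand side or depends on a non-nullable symbol.

{L, P, Y}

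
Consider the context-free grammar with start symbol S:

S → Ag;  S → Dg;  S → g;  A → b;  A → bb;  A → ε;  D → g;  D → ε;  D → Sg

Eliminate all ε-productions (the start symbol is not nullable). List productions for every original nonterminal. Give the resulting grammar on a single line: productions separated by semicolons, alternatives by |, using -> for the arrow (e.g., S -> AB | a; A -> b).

S -> g | Ag | Dg; A -> b | bb; D -> g | Sg

Nullable set: {A, D}.
S -> Ag: A nullable, giving Ag | g.
S -> Dg: D nullable, giving Dg | g.
Drop A -> ε.
Drop D -> ε.
Unchanged (no nullable symbols): S -> g; A -> b; A -> bb; D -> Sg; D -> g.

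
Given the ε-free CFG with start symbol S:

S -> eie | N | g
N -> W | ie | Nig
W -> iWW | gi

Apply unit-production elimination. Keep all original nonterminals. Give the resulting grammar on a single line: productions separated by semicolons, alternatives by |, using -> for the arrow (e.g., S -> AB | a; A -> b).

Unit productions: N->W, S->N.
Unit pairs (A ⇒* B via units): (N,W), (S,N), (S,W).
S: inherits non-unit rules of {N, S, W} → Nig | eie | g | gi | iWW | ie.
N: inherits non-unit rules of {N, W} → Nig | gi | iWW | ie.
W: inherits non-unit rules of {W} → gi | iWW.

S -> g | gi | ie | Nig | eie | iWW; N -> gi | ie | Nig | iWW; W -> gi | iWW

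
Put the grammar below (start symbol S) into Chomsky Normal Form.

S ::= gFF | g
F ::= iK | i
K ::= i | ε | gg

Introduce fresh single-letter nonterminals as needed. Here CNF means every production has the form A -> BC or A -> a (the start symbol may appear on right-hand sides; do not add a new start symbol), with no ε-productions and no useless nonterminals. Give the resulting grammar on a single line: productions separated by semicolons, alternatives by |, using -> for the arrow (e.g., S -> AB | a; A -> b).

Nullable: {K}; after ε-elimination: S -> g | gFF; F -> i | iK; K -> i | gg.
No unit productions to eliminate.
TERM: introduce B -> g, A -> i and substitute in every rule of length ≥2.
BIN: S -> BFF becomes S -> BC, C -> FF.

S -> g | BC; A -> i; B -> g; C -> FF; F -> i | AK; K -> i | BB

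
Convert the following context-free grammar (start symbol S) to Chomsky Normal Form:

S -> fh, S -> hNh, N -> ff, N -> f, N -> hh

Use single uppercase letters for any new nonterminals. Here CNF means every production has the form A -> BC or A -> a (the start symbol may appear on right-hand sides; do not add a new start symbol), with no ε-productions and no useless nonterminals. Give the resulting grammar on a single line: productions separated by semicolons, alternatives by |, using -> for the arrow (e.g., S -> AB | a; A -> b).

No ε-productions.
No unit productions to eliminate.
TERM: introduce A -> f, B -> h and substitute in every rule of length ≥2.
BIN: S -> BNB becomes S -> BC, C -> NB.

S -> AB | BC; A -> f; B -> h; C -> NB; N -> f | AA | BB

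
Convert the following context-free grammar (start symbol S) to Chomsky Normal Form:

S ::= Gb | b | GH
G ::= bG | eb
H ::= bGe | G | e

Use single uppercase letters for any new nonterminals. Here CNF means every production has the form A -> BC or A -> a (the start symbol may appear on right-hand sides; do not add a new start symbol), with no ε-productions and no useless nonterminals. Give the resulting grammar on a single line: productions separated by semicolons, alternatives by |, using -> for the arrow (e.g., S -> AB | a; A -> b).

No ε-productions.
After unit-elimination: S -> b | GH | Gb; G -> bG | eb; H -> e | bG | eb | bGe.
TERM: introduce A -> b, B -> e and substitute in every rule of length ≥2.
BIN: H -> AGB becomes H -> AC, C -> GB.

S -> b | GA | GH; A -> b; B -> e; C -> GB; G -> AG | BA; H -> e | AC | AG | BA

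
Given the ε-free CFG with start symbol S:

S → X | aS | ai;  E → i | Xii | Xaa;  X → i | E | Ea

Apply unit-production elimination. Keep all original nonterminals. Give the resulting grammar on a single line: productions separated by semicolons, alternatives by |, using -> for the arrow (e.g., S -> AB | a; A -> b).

S -> i | Ea | aS | ai | Xaa | Xii; E -> i | Xaa | Xii; X -> i | Ea | Xaa | Xii

Unit productions: S->X, X->E.
Unit pairs (A ⇒* B via units): (S,E), (S,X), (X,E).
S: inherits non-unit rules of {E, S, X} → Ea | Xaa | Xii | aS | ai | i.
E: inherits non-unit rules of {E} → Xaa | Xii | i.
X: inherits non-unit rules of {E, X} → Ea | Xaa | Xii | i.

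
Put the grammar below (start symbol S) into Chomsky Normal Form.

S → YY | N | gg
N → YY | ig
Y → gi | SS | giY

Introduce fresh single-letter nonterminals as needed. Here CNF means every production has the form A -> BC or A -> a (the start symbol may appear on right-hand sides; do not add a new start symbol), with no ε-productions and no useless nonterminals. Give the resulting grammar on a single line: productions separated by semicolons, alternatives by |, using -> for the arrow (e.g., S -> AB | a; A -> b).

No ε-productions.
After unit-elimination: S -> YY | gg | ig; N -> YY | ig; Y -> SS | gi | giY.
TERM: introduce B -> g, A -> i and substitute in every rule of length ≥2.
BIN: Y -> BAY becomes Y -> BC, C -> AY.
Drop unreachable/unproductive: N.

S -> AB | BB | YY; A -> i; B -> g; C -> AY; Y -> BA | BC | SS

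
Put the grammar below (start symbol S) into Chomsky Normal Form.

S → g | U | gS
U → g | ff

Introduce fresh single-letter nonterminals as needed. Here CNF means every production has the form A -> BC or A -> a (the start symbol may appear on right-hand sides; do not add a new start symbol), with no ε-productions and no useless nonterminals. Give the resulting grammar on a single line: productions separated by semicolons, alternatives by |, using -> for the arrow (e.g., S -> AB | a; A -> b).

No ε-productions.
After unit-elimination: S -> g | ff | gS; U -> g | ff.
TERM: introduce A -> f, B -> g and substitute in every rule of length ≥2.
Drop unreachable/unproductive: U.

S -> g | AA | BS; A -> f; B -> g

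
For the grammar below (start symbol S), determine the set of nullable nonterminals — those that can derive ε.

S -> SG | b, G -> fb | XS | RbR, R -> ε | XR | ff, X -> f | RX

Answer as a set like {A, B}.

{R}

Directly nullable (have an ε-rule): {R}.
Not nullable: G, S, X — each has a terminal in every rule's right-hand side or depends on a non-nullable symbol.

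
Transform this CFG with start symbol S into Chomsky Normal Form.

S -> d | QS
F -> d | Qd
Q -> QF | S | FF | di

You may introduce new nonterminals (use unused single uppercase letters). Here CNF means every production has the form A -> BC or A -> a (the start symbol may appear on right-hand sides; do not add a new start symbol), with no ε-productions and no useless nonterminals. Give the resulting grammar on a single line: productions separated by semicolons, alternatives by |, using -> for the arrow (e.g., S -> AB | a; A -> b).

No ε-productions.
After unit-elimination: S -> d | QS; F -> d | Qd; Q -> d | FF | QF | QS | di.
TERM: introduce A -> d, B -> i and substitute in every rule of length ≥2.

S -> d | QS; A -> d; B -> i; F -> d | QA; Q -> d | AB | FF | QF | QS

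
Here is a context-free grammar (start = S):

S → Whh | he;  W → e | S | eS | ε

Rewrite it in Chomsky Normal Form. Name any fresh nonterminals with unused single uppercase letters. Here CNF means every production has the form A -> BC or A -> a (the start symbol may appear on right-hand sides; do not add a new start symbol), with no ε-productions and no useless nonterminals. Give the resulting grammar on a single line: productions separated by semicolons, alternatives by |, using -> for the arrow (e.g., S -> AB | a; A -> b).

Nullable: {W}; after ε-elimination: S -> he | hh | Whh; W -> S | e | eS.
After unit-elimination: S -> he | hh | Whh; W -> e | eS | he | hh | Whh.
TERM: introduce B -> e, A -> h and substitute in every rule of length ≥2.
BIN: S -> WAA becomes S -> WC, C -> AA; W -> WAA becomes W -> WD, D -> AA.

S -> AA | AB | WC; A -> h; B -> e; C -> AA; D -> AA; W -> e | AA | AB | BS | WD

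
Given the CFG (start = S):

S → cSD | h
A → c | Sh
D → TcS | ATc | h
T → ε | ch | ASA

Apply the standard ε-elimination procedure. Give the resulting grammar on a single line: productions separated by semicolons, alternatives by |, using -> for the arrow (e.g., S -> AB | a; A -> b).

S -> h | cSD; A -> c | Sh; D -> h | Ac | cS | ATc | TcS; T -> ch | ASA

Nullable set: {T}.
D -> ATc: T nullable, giving ATc | Ac.
D -> TcS: T nullable, giving TcS | cS.
Drop T -> ε.
Unchanged (no nullable symbols): S -> cSD; S -> h; A -> Sh; A -> c; D -> h; T -> ASA; T -> ch.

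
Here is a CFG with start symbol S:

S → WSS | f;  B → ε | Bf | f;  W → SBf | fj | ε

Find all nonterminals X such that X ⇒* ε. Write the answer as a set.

Directly nullable (have an ε-rule): {B, W}.
Not nullable: S — each has a terminal in every rule's right-hand side or depends on a non-nullable symbol.

{B, W}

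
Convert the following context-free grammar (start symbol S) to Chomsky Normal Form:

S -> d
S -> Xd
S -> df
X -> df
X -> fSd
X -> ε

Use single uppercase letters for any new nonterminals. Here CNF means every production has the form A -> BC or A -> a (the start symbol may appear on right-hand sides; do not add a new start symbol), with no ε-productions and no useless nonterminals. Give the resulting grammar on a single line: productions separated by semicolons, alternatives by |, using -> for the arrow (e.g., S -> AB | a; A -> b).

S -> d | AB | XA; A -> d; B -> f; C -> SA; X -> AB | BC

Nullable: {X}; after ε-elimination: S -> d | Xd | df; X -> df | fSd.
No unit productions to eliminate.
TERM: introduce A -> d, B -> f and substitute in every rule of length ≥2.
BIN: X -> BSA becomes X -> BC, C -> SA.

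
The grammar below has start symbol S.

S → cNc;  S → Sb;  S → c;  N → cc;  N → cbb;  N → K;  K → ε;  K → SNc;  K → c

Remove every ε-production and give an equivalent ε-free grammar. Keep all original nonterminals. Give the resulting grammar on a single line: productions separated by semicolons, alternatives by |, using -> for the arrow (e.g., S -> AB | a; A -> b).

S -> c | Sb | cc | cNc; K -> c | Sc | SNc; N -> K | cc | cbb

Nullable set: {K, N}.
S -> cNc: N nullable, giving cNc | cc.
Drop K -> ε.
K -> SNc: N nullable, giving SNc | Sc.
N -> K: K nullable, giving K.
Unchanged (no nullable symbols): S -> Sb; S -> c; K -> c; N -> cbb; N -> cc.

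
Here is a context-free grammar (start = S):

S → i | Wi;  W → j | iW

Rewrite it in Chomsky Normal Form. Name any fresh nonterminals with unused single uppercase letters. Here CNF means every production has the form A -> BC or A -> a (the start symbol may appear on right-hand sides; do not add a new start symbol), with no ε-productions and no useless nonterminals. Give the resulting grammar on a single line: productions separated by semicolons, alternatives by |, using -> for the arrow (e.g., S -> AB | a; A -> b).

S -> i | WA; A -> i; W -> j | AW

No ε-productions.
No unit productions to eliminate.
TERM: introduce A -> i and substitute in every rule of length ≥2.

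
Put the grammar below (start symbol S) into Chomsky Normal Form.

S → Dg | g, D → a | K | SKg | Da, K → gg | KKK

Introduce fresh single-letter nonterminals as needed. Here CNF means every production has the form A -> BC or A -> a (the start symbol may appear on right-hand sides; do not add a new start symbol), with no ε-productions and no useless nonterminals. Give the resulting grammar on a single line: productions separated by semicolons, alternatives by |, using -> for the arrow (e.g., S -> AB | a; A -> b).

S -> g | DB; A -> a; B -> g; C -> KK; D -> a | BB | DA | KC | SE; E -> KB; F -> KK; K -> BB | KF

No ε-productions.
After unit-elimination: S -> g | Dg; D -> a | Da | gg | KKK | SKg; K -> gg | KKK.
TERM: introduce A -> a, B -> g and substitute in every rule of length ≥2.
BIN: D -> KKK becomes D -> KC, C -> KK; D -> SKB becomes D -> SE, E -> KB; K -> KKK becomes K -> KF, F -> KK.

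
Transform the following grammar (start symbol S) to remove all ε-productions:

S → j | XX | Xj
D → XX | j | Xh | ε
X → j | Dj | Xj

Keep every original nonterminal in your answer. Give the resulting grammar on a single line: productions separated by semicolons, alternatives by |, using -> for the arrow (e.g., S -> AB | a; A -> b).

Nullable set: {D}.
Drop D -> ε.
X -> Dj: D nullable, giving Dj | j.
Unchanged (no nullable symbols): S -> XX; S -> Xj; S -> j; D -> XX; D -> Xh; D -> j; X -> Xj; X -> j.

S -> j | XX | Xj; D -> j | XX | Xh; X -> j | Dj | Xj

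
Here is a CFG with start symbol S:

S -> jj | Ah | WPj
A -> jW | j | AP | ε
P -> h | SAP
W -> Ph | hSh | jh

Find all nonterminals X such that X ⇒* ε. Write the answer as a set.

Directly nullable (have an ε-rule): {A}.
Not nullable: P, S, W — each has a terminal in every rule's right-hand side or depends on a non-nullable symbol.

{A}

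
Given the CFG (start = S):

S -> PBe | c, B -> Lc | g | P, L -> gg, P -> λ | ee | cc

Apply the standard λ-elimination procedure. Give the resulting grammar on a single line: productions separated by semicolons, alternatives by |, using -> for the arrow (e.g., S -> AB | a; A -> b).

S -> c | e | Be | Pe | PBe; B -> P | g | Lc; L -> gg; P -> cc | ee

Nullable set: {B, P}.
S -> PBe: P, B nullable, giving Be | PBe | Pe | e.
B -> P: P nullable, giving P.
Drop P -> λ.
Unchanged (no nullable symbols): S -> c; B -> Lc; B -> g; L -> gg; P -> cc; P -> ee.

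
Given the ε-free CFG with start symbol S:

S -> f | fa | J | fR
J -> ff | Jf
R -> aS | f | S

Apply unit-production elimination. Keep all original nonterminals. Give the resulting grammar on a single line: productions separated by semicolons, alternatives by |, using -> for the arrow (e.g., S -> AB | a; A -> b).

Unit productions: R->S, S->J.
Unit pairs (A ⇒* B via units): (R,J), (R,S), (S,J).
S: inherits non-unit rules of {J, S} → Jf | f | fR | fa | ff.
J: inherits non-unit rules of {J} → Jf | ff.
R: inherits non-unit rules of {J, R, S} → Jf | aS | f | fR | fa | ff.

S -> f | Jf | fR | fa | ff; J -> Jf | ff; R -> f | Jf | aS | fR | fa | ff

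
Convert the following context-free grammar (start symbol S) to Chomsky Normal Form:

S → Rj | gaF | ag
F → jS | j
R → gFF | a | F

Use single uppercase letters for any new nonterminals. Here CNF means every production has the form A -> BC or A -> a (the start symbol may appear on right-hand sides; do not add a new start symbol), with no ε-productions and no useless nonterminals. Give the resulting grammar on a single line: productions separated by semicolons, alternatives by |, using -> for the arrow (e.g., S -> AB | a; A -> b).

S -> BE | CB | RA; A -> j; B -> g; C -> a; D -> FF; E -> CF; F -> j | AS; R -> a | j | AS | BD

No ε-productions.
After unit-elimination: S -> Rj | ag | gaF; F -> j | jS; R -> a | j | jS | gFF.
TERM: introduce C -> a, B -> g, A -> j and substitute in every rule of length ≥2.
BIN: R -> BFF becomes R -> BD, D -> FF; S -> BCF becomes S -> BE, E -> CF.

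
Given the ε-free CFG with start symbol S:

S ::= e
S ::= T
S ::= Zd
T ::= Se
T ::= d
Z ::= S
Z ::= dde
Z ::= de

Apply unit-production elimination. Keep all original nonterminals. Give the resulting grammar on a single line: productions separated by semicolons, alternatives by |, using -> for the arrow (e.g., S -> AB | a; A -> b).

S -> d | e | Se | Zd; T -> d | Se; Z -> d | e | Se | Zd | de | dde

Unit productions: S->T, Z->S.
Unit pairs (A ⇒* B via units): (S,T), (Z,S), (Z,T).
S: inherits non-unit rules of {S, T} → Se | Zd | d | e.
T: inherits non-unit rules of {T} → Se | d.
Z: inherits non-unit rules of {S, T, Z} → Se | Zd | d | dde | de | e.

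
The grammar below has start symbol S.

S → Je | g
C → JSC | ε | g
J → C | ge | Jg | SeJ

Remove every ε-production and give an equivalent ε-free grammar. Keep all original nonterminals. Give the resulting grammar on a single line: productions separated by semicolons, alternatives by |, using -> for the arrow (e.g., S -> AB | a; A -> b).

Nullable set: {C, J}.
S -> Je: J nullable, giving Je | e.
Drop C -> ε.
C -> JSC: J, C nullable, giving JS | JSC | S | SC.
J -> C: C nullable, giving C.
J -> Jg: J nullable, giving Jg | g.
J -> SeJ: J nullable, giving Se | SeJ.
Unchanged (no nullable symbols): S -> g; C -> g; J -> ge.

S -> e | g | Je; C -> S | g | JS | SC | JSC; J -> C | g | Jg | Se | ge | SeJ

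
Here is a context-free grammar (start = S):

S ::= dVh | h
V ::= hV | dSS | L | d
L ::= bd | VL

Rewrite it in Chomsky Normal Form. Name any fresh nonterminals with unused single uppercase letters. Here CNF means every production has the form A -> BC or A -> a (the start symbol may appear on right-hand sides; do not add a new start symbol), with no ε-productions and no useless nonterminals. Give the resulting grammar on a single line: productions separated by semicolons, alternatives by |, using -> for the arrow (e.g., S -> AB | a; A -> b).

S -> h | BD; A -> b; B -> d; C -> h; D -> VC; E -> SS; L -> AB | VL; V -> d | AB | BE | CV | VL

No ε-productions.
After unit-elimination: S -> h | dVh; L -> VL | bd; V -> d | VL | bd | hV | dSS.
TERM: introduce A -> b, B -> d, C -> h and substitute in every rule of length ≥2.
BIN: S -> BVC becomes S -> BD, D -> VC; V -> BSS becomes V -> BE, E -> SS.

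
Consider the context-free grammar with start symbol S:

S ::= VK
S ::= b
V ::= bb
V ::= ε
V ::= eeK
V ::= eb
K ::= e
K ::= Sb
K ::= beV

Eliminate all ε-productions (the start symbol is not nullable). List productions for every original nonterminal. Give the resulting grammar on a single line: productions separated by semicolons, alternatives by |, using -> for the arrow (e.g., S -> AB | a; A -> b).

S -> K | b | VK; K -> e | Sb | be | beV; V -> bb | eb | eeK

Nullable set: {V}.
S -> VK: V nullable, giving K | VK.
K -> beV: V nullable, giving be | beV.
Drop V -> ε.
Unchanged (no nullable symbols): S -> b; K -> Sb; K -> e; V -> bb; V -> eb; V -> eeK.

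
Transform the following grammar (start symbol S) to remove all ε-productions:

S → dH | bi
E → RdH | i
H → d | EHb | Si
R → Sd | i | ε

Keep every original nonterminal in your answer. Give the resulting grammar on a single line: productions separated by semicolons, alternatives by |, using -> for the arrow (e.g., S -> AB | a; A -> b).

Nullable set: {R}.
E -> RdH: R nullable, giving RdH | dH.
Drop R -> ε.
Unchanged (no nullable symbols): S -> bi; S -> dH; E -> i; H -> EHb; H -> Si; H -> d; R -> Sd; R -> i.

S -> bi | dH; E -> i | dH | RdH; H -> d | Si | EHb; R -> i | Sd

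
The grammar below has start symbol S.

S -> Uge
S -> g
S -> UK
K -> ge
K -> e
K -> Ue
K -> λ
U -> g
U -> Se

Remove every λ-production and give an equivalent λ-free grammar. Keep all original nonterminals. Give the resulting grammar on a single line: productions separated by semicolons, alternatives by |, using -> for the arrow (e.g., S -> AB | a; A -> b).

Nullable set: {K}.
S -> UK: K nullable, giving U | UK.
Drop K -> λ.
Unchanged (no nullable symbols): S -> Uge; S -> g; K -> Ue; K -> e; K -> ge; U -> Se; U -> g.

S -> U | g | UK | Uge; K -> e | Ue | ge; U -> g | Se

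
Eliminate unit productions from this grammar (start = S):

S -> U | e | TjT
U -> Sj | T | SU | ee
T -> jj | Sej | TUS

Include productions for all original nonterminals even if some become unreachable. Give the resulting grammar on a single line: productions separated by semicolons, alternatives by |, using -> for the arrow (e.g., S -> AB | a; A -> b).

Unit productions: S->U, U->T.
Unit pairs (A ⇒* B via units): (S,T), (S,U), (U,T).
S: inherits non-unit rules of {S, T, U} → SU | Sej | Sj | TUS | TjT | e | ee | jj.
T: inherits non-unit rules of {T} → Sej | TUS | jj.
U: inherits non-unit rules of {T, U} → SU | Sej | Sj | TUS | ee | jj.

S -> e | SU | Sj | ee | jj | Sej | TUS | TjT; T -> jj | Sej | TUS; U -> SU | Sj | ee | jj | Sej | TUS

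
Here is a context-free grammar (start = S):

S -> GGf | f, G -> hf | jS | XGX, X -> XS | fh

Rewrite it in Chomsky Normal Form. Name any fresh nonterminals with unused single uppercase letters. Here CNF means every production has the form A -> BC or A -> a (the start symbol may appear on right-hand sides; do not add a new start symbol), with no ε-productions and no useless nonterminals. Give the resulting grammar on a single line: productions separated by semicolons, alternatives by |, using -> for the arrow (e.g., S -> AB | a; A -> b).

S -> f | GE; A -> h; B -> f; C -> j; D -> GX; E -> GB; G -> AB | CS | XD; X -> BA | XS

No ε-productions.
No unit productions to eliminate.
TERM: introduce B -> f, A -> h, C -> j and substitute in every rule of length ≥2.
BIN: G -> XGX becomes G -> XD, D -> GX; S -> GGB becomes S -> GE, E -> GB.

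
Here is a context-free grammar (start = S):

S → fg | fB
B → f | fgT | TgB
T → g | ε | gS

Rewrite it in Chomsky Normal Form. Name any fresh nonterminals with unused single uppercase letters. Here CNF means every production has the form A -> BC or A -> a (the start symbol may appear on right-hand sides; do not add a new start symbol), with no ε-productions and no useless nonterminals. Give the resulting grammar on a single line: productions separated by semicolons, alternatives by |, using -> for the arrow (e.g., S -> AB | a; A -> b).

S -> CA | CB; A -> g; B -> f | AB | CA | CD | TE; C -> f; D -> AT; E -> AB; T -> g | AS

Nullable: {T}; after ε-elimination: S -> fB | fg; B -> f | fg | gB | TgB | fgT; T -> g | gS.
No unit productions to eliminate.
TERM: introduce C -> f, A -> g and substitute in every rule of length ≥2.
BIN: B -> CAT becomes B -> CD, D -> AT; B -> TAB becomes B -> TE, E -> AB.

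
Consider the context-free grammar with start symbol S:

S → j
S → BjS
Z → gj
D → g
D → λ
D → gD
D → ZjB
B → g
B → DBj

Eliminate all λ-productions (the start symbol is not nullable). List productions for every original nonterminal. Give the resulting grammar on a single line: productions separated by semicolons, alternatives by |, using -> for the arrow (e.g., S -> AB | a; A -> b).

Nullable set: {D}.
B -> DBj: D nullable, giving Bj | DBj.
Drop D -> λ.
D -> gD: D nullable, giving g | gD.
Unchanged (no nullable symbols): S -> BjS; S -> j; B -> g; D -> ZjB; D -> g; Z -> gj.

S -> j | BjS; B -> g | Bj | DBj; D -> g | gD | ZjB; Z -> gj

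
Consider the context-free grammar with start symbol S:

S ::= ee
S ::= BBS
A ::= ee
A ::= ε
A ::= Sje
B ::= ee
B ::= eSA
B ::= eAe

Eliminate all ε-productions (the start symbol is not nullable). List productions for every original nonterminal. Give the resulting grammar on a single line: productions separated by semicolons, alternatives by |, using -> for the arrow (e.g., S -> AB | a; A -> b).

Nullable set: {A}.
Drop A -> ε.
B -> eAe: A nullable, giving eAe | ee.
B -> eSA: A nullable, giving eS | eSA.
Unchanged (no nullable symbols): S -> BBS; S -> ee; A -> Sje; A -> ee; B -> ee.

S -> ee | BBS; A -> ee | Sje; B -> eS | ee | eAe | eSA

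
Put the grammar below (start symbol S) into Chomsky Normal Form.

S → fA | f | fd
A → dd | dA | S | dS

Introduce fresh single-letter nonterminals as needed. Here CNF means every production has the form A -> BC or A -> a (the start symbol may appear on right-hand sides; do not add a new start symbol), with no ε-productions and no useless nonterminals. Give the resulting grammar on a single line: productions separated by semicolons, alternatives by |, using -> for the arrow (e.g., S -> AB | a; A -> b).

S -> f | CA | CB; A -> f | BA | BB | BS | CA | CB; B -> d; C -> f

No ε-productions.
After unit-elimination: S -> f | fA | fd; A -> f | dA | dS | dd | fA | fd.
TERM: introduce B -> d, C -> f and substitute in every rule of length ≥2.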